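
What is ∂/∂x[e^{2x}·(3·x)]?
\left(6 x + 3\right) e^{2 x}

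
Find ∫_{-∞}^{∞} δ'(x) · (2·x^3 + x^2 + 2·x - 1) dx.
-2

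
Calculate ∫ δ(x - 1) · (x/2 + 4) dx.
\frac{9}{2}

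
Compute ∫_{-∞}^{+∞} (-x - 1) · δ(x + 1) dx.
0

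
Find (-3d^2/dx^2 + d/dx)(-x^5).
5 x^{3} \left(12 - x\right)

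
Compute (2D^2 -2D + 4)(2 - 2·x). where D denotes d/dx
12 - 8 x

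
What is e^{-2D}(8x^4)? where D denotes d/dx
8 x^{4} - 64 x^{3} + 192 x^{2} - 256 x + 128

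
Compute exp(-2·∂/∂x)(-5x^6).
- 5 x^{6} + 60 x^{5} - 300 x^{4} + 800 x^{3} - 1200 x^{2} + 960 x - 320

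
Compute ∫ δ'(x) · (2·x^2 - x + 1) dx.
1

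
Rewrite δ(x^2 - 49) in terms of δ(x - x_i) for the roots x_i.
\frac{\delta(x - 7) + \delta(x + 7)}{14}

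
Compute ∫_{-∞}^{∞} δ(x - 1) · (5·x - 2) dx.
3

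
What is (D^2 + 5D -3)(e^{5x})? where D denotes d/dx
47 e^{5 x}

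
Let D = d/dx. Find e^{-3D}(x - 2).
x - 5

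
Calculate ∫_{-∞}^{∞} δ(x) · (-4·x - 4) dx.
-4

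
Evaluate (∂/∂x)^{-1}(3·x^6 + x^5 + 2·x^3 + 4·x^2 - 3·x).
\frac{3 x^{7}}{7} + \frac{x^{6}}{6} + \frac{x^{4}}{2} + \frac{4 x^{3}}{3} - \frac{3 x^{2}}{2}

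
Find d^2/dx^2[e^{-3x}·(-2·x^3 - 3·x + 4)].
3 \left(- 6 x^{3} + 12 x^{2} - 13 x + 18\right) e^{- 3 x}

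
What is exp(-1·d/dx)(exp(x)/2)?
\frac{e^{x - 1}}{2}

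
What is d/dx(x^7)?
7 x^{6}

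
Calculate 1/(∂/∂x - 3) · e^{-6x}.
- \frac{e^{- 6 x}}{9}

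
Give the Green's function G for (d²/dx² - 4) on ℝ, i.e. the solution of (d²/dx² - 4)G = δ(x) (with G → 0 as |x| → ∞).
-\frac{e^{-2|x|}}{4}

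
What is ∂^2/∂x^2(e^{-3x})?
9 e^{- 3 x}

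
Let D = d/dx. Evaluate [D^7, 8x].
56D^{6}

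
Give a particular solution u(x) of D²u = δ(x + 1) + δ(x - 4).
\frac{|x + 1|}{2} + \frac{|x - 4|}{2}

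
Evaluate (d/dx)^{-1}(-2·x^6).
- \frac{2 x^{7}}{7}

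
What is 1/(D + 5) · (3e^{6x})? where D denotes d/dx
\frac{3 e^{6 x}}{11}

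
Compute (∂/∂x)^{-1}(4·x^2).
\frac{4 x^{3}}{3}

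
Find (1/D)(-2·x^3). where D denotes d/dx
- \frac{x^{4}}{2}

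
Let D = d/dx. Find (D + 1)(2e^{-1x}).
0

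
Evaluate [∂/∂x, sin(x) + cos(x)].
- \sin{\left(x \right)} + \cos{\left(x \right)}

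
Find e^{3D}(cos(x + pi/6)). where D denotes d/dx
\cos{\left(x + \frac{\pi}{6} + 3 \right)}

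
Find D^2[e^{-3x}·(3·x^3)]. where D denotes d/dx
9 x \left(3 x^{2} - 6 x + 2\right) e^{- 3 x}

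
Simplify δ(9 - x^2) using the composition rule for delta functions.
\frac{\delta(x - 3) + \delta(x + 3)}{6}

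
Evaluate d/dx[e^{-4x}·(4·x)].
4 \left(1 - 4 x\right) e^{- 4 x}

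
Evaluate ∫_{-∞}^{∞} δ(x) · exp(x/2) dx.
1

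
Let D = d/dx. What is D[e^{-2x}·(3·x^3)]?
x^{2} \left(9 - 6 x\right) e^{- 2 x}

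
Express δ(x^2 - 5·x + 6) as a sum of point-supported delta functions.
\frac{\delta(x - 3) + \delta(x - 2)}{1}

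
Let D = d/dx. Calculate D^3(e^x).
e^{x}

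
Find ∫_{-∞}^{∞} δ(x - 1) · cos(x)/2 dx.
\frac{\cos{\left(1 \right)}}{2}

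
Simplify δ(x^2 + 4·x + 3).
\frac{\delta(x + 1) + \delta(x + 3)}{2}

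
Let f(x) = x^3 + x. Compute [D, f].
3 x^{2} + 1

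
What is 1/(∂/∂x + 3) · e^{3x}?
\frac{e^{3 x}}{6}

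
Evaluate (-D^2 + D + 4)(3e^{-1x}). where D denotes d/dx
6 e^{- x}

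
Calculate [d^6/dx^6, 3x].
18\frac{d^{5}}{dx^{5}}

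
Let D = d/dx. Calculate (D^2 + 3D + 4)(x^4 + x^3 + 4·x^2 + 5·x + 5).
4 x^{4} + 16 x^{3} + 37 x^{2} + 50 x + 43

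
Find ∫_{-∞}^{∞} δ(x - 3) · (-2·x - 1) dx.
-7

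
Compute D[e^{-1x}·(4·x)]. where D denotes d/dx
4 \left(1 - x\right) e^{- x}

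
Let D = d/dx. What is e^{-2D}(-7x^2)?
- 7 x^{2} + 28 x - 28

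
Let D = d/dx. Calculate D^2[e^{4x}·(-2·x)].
\left(- 32 x - 16\right) e^{4 x}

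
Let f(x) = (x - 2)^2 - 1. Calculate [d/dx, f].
2 x - 4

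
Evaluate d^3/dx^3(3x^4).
72 x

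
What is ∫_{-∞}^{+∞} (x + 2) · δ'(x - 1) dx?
-1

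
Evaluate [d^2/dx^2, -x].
-2\frac{d}{dx}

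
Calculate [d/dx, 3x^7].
21 x^{6}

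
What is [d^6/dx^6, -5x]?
-30\frac{d^{5}}{dx^{5}}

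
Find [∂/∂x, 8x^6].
48 x^{5}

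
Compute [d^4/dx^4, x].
4\frac{d^{3}}{dx^{3}}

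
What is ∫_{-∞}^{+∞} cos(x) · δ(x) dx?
1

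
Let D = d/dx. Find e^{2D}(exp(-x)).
e^{- x - 2}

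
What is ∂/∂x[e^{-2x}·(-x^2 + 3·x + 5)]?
\left(2 x^{2} - 8 x - 7\right) e^{- 2 x}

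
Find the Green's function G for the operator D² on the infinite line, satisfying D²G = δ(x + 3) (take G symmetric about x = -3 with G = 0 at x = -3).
\frac{|x + 3|}{2}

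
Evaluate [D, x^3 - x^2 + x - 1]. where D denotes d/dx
3 x^{2} - 2 x + 1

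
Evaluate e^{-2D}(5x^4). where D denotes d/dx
5 x^{4} - 40 x^{3} + 120 x^{2} - 160 x + 80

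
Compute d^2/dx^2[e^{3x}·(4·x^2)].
\left(36 x^{2} + 48 x + 8\right) e^{3 x}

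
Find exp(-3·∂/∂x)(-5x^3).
- 5 x^{3} + 45 x^{2} - 135 x + 135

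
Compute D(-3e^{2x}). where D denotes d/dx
- 6 e^{2 x}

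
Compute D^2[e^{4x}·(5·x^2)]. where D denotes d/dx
\left(80 x^{2} + 80 x + 10\right) e^{4 x}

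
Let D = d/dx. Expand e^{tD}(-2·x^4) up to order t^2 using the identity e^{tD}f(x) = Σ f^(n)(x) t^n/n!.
2 x^{2} \left(- 6 t^{2} - 4 t x - x^{2}\right)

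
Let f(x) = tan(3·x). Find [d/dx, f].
\frac{3}{\cos^{2}{\left(3 x \right)}}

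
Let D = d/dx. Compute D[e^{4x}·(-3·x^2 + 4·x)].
\left(- 12 x^{2} + 10 x + 4\right) e^{4 x}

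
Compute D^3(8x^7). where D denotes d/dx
1680 x^{4}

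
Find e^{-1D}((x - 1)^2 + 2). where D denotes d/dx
x^{2} - 4 x + 6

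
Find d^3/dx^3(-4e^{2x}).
- 32 e^{2 x}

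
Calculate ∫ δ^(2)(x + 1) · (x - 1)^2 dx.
2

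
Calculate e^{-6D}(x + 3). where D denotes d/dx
x - 3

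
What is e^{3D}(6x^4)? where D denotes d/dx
6 x^{4} + 72 x^{3} + 324 x^{2} + 648 x + 486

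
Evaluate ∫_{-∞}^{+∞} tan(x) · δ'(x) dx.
-1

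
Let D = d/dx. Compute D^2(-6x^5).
- 120 x^{3}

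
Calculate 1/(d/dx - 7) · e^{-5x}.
- \frac{e^{- 5 x}}{12}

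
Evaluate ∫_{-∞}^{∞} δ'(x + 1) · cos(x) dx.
- \sin{\left(1 \right)}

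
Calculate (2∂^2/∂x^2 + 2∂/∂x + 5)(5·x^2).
25 x^{2} + 20 x + 20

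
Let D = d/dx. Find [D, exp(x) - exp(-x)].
2 \cosh{\left(x \right)}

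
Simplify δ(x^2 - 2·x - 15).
\frac{\delta(x + 3) + \delta(x - 5)}{8}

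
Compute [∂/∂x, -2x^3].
- 6 x^{2}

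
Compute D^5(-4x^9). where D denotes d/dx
- 60480 x^{4}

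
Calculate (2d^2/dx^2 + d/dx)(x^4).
4 x^{2} \left(x + 6\right)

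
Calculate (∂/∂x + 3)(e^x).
4 e^{x}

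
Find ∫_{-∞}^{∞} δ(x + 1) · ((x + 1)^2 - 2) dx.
-2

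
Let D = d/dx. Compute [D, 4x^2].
8 x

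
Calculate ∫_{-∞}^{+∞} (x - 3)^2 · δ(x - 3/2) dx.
\frac{9}{4}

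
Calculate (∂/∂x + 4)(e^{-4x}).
0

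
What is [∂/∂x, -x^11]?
- 11 x^{10}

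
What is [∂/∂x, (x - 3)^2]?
2 x - 6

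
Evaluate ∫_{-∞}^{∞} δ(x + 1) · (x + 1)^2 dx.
0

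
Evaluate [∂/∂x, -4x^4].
- 16 x^{3}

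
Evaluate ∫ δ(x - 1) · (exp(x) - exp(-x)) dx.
2 \sinh{\left(1 \right)}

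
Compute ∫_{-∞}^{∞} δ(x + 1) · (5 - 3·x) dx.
8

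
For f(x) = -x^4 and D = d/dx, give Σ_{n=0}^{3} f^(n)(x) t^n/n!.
x \left(- 4 t^{3} - 6 t^{2} x - 4 t x^{2} - x^{3}\right)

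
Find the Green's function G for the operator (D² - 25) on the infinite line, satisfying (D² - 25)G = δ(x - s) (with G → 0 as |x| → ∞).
-\frac{e^{-5|x-s|}}{10}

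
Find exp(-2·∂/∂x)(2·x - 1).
2 x - 5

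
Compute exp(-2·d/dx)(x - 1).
x - 3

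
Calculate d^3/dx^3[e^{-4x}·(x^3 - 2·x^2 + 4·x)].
2 \left(- 32 x^{3} + 136 x^{2} - 260 x + 123\right) e^{- 4 x}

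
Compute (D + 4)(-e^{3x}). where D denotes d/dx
- 7 e^{3 x}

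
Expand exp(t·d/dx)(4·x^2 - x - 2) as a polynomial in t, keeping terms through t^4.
4 t^{2} + t \left(8 x - 1\right) + 4 x^{2} - x - 2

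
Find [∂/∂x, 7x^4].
28 x^{3}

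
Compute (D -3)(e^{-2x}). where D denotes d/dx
- 5 e^{- 2 x}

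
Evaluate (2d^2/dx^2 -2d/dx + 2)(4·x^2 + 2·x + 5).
8 x^{2} - 12 x + 22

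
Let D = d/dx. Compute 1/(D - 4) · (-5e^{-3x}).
\frac{5 e^{- 3 x}}{7}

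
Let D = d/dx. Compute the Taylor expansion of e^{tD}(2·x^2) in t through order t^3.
2 t^{2} + 4 t x + 2 x^{2}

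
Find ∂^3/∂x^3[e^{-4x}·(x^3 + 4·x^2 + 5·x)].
2 \left(- 32 x^{3} - 56 x^{2} - 4 x + 75\right) e^{- 4 x}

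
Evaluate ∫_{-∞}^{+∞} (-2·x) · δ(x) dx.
0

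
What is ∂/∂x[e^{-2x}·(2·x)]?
2 \left(1 - 2 x\right) e^{- 2 x}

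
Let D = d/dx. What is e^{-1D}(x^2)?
x^{2} - 2 x + 1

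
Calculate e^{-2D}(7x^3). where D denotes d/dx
7 x^{3} - 42 x^{2} + 84 x - 56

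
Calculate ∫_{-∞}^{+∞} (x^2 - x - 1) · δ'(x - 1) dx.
-1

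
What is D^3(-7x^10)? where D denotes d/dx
- 5040 x^{7}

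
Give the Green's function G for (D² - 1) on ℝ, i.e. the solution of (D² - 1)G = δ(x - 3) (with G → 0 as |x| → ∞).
-\frac{e^{-|x - 3|}}{2}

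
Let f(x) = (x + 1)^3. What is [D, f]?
3 \left(x + 1\right)^{2}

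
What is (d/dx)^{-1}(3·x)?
\frac{3 x^{2}}{2}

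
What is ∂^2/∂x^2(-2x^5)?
- 40 x^{3}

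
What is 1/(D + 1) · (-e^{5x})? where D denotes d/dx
- \frac{e^{5 x}}{6}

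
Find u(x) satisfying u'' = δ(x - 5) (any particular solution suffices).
\frac{|x - 5|}{2}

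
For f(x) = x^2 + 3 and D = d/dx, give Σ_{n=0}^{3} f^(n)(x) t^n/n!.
t^{2} + 2 t x + x^{2} + 3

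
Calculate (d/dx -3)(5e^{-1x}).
- 20 e^{- x}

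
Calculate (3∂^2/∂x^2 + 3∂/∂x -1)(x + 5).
- x - 2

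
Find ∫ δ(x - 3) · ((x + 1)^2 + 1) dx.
17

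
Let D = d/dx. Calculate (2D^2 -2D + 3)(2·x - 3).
6 x - 13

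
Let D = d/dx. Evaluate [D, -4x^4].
- 16 x^{3}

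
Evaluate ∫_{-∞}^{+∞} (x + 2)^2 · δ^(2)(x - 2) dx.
2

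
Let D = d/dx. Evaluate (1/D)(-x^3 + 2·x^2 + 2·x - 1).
- \frac{x^{4}}{4} + \frac{2 x^{3}}{3} + x^{2} - x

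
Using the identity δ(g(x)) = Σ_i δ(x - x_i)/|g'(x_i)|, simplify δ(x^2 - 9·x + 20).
\frac{\delta(x - 5) + \delta(x - 4)}{1}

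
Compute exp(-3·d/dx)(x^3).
x^{3} - 9 x^{2} + 27 x - 27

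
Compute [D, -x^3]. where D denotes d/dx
- 3 x^{2}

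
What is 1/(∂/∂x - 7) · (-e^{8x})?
- e^{8 x}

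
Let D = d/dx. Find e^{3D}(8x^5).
8 x^{5} + 120 x^{4} + 720 x^{3} + 2160 x^{2} + 3240 x + 1944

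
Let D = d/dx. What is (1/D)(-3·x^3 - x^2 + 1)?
- \frac{3 x^{4}}{4} - \frac{x^{3}}{3} + x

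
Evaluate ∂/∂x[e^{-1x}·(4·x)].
4 \left(1 - x\right) e^{- x}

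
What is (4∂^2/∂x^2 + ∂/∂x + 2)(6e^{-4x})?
372 e^{- 4 x}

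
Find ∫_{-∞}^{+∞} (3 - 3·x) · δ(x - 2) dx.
-3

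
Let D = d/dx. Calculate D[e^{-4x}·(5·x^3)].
x^{2} \left(15 - 20 x\right) e^{- 4 x}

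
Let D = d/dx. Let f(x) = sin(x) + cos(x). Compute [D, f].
- \sin{\left(x \right)} + \cos{\left(x \right)}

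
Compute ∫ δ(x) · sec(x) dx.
1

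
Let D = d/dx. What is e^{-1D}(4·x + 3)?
4 x - 1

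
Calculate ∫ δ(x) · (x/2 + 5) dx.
5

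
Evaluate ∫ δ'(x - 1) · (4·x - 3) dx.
-4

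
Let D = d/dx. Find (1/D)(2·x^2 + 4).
\frac{2 x^{3}}{3} + 4 x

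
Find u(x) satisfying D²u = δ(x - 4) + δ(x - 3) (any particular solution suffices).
\frac{|x - 4|}{2} + \frac{|x - 3|}{2}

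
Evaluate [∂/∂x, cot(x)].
- \frac{1}{\sin^{2}{\left(x \right)}}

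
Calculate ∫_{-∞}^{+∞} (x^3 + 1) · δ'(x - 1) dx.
-3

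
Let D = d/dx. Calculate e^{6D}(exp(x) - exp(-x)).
2 \sinh{\left(x + 6 \right)}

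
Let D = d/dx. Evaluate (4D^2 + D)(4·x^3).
12 x \left(x + 8\right)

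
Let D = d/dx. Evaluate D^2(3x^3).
18 x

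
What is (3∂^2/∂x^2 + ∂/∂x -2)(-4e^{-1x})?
0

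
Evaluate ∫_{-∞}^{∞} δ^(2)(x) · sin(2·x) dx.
0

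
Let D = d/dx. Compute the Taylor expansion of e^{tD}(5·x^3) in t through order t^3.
5 t^{3} + 15 t^{2} x + 15 t x^{2} + 5 x^{3}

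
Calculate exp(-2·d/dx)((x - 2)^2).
x^{2} - 8 x + 16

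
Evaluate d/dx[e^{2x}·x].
\left(2 x + 1\right) e^{2 x}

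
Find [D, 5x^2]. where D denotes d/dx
10 x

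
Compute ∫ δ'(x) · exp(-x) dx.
1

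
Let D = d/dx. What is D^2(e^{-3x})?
9 e^{- 3 x}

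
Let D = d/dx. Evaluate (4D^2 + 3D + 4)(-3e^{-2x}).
- 42 e^{- 2 x}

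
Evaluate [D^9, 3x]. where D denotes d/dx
27D^{8}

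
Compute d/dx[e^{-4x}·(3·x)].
3 \left(1 - 4 x\right) e^{- 4 x}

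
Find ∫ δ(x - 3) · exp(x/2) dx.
e^{\frac{3}{2}}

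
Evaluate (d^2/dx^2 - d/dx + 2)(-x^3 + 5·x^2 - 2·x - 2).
- 2 x^{3} + 13 x^{2} - 20 x + 8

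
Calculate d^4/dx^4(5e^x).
5 e^{x}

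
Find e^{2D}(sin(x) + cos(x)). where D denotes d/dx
\sqrt{2} \sin{\left(x + \frac{\pi}{4} + 2 \right)}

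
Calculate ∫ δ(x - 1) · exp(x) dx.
e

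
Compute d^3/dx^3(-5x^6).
- 600 x^{3}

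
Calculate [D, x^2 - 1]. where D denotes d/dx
2 x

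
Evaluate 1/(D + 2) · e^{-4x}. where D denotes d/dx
- \frac{e^{- 4 x}}{2}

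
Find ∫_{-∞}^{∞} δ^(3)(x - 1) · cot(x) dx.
6 \cot^{4}{\left(1 \right)} + 2 + 8 \cot^{2}{\left(1 \right)}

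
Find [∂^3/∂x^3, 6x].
18\frac{d^{2}}{dx^{2}}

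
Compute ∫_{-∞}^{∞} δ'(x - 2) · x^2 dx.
-4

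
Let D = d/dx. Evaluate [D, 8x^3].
24 x^{2}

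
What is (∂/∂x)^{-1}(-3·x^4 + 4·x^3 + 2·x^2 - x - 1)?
- \frac{3 x^{5}}{5} + x^{4} + \frac{2 x^{3}}{3} - \frac{x^{2}}{2} - x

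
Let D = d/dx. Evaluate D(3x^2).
6 x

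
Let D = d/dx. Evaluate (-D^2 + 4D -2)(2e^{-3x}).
- 46 e^{- 3 x}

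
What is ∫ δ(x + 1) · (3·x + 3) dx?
0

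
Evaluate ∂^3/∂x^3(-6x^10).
- 4320 x^{7}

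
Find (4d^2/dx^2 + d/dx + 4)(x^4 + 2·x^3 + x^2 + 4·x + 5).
4 x^{4} + 12 x^{3} + 58 x^{2} + 66 x + 32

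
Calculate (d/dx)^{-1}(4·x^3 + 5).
x^{4} + 5 x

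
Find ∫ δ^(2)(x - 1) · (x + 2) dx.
0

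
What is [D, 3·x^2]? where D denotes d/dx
6 x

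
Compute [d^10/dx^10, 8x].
80\frac{d^{9}}{dx^{9}}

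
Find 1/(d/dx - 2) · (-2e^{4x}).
- e^{4 x}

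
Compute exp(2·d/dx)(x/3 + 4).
\frac{x}{3} + \frac{14}{3}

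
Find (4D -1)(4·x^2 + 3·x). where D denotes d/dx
- 4 x^{2} + 29 x + 12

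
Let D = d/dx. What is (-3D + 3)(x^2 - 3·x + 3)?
3 x^{2} - 15 x + 18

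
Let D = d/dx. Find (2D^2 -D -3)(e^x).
- 2 e^{x}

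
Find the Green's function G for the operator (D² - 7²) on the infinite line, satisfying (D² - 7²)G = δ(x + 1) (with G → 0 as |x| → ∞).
-\frac{e^{-7|x + 1|}}{14}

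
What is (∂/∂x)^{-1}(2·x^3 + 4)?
\frac{x^{4}}{2} + 4 x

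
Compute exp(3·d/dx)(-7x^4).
- 7 x^{4} - 84 x^{3} - 378 x^{2} - 756 x - 567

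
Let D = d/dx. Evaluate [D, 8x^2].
16 x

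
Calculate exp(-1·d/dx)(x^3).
x^{3} - 3 x^{2} + 3 x - 1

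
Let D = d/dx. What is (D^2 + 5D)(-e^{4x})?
- 36 e^{4 x}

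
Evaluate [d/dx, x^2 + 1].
2 x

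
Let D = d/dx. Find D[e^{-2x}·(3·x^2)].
6 x \left(1 - x\right) e^{- 2 x}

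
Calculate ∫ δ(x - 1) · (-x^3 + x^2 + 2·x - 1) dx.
1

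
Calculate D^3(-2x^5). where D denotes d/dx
- 120 x^{2}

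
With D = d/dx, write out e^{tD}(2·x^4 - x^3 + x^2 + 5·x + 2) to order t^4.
2 t^{4} + t^{3} \left(8 x - 1\right) + t^{2} \left(12 x^{2} - 3 x + 1\right) + t \left(8 x^{3} - 3 x^{2} + 2 x + 5\right) + 2 x^{4} - x^{3} + x^{2} + 5 x + 2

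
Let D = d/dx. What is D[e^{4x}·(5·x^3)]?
x^{2} \left(20 x + 15\right) e^{4 x}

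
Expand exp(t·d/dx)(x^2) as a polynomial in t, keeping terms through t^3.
t^{2} + 2 t x + x^{2}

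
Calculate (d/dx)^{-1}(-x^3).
- \frac{x^{4}}{4}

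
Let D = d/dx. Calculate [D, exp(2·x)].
2 e^{2 x}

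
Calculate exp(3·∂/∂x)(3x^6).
3 x^{6} + 54 x^{5} + 405 x^{4} + 1620 x^{3} + 3645 x^{2} + 4374 x + 2187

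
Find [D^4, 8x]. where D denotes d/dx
32D^{3}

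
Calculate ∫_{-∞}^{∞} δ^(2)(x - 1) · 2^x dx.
2 \log{\left(2 \right)}^{2}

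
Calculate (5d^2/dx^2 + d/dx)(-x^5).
5 x^{3} \left(- x - 20\right)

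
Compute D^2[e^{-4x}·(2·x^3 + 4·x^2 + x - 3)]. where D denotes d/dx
4 \left(8 x^{3} + 4 x^{2} - 9 x - 12\right) e^{- 4 x}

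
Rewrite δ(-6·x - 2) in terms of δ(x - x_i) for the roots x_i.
\frac{\delta(x + 1/3)}{6}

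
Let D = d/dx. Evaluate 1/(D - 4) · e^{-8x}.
- \frac{e^{- 8 x}}{12}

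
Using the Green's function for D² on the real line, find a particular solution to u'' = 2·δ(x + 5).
|x + 5|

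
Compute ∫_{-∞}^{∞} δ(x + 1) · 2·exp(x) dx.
\frac{2}{e}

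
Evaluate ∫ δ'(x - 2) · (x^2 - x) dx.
-3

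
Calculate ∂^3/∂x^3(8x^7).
1680 x^{4}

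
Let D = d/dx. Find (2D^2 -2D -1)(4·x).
- 4 x - 8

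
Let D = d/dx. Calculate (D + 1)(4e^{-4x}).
- 12 e^{- 4 x}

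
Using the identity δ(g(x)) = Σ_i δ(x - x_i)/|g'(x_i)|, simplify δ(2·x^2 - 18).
\frac{\delta(x - 3) + \delta(x + 3)}{12}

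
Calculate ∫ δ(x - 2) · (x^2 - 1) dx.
3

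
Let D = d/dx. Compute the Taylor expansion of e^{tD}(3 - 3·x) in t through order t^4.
- 3 t - 3 x + 3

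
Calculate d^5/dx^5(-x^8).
- 6720 x^{3}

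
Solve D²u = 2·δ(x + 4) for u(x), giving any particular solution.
|x + 4|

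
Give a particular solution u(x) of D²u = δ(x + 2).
\frac{|x + 2|}{2}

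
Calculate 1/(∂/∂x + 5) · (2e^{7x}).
\frac{e^{7 x}}{6}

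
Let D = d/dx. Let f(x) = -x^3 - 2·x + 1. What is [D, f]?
- 3 x^{2} - 2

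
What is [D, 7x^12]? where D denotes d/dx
84 x^{11}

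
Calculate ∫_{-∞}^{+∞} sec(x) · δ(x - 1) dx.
\sec{\left(1 \right)}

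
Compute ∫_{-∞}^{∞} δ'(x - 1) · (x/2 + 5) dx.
- \frac{1}{2}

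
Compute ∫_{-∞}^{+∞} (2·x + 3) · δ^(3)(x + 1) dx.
0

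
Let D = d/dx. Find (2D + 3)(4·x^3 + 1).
12 x^{3} + 24 x^{2} + 3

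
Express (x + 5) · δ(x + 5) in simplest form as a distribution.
0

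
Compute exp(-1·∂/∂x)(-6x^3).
- 6 x^{3} + 18 x^{2} - 18 x + 6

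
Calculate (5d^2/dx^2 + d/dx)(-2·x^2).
- 4 x - 20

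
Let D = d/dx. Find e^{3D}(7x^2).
7 x^{2} + 42 x + 63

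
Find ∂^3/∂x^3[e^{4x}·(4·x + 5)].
256 \left(x + 2\right) e^{4 x}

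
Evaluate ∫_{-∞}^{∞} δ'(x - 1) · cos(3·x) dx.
3 \sin{\left(3 \right)}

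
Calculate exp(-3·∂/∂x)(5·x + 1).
5 x - 14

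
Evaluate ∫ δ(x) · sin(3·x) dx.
0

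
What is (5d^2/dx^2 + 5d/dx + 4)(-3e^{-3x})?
- 102 e^{- 3 x}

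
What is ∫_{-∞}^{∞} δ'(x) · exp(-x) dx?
1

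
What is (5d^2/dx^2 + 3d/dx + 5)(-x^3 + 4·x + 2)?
- 5 x^{3} - 9 x^{2} - 10 x + 22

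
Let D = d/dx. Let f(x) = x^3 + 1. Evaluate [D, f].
3 x^{2}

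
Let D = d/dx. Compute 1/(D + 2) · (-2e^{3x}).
- \frac{2 e^{3 x}}{5}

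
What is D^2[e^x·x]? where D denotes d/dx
\left(x + 2\right) e^{x}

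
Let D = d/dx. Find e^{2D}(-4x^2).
- 4 x^{2} - 16 x - 16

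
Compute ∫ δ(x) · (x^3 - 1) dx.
-1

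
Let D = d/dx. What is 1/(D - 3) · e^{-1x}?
- \frac{e^{- x}}{4}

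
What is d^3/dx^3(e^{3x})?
27 e^{3 x}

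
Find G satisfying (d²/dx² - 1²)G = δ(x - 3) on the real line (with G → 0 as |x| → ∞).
-\frac{e^{-|x - 3|}}{2}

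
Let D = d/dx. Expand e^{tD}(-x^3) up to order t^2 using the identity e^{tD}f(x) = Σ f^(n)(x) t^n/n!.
x \left(- 3 t^{2} - 3 t x - x^{2}\right)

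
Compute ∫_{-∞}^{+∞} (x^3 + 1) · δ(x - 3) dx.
28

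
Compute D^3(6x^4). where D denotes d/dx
144 x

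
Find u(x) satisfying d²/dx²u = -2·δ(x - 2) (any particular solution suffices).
-|x - 2|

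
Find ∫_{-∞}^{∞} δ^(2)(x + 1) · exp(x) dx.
e^{-1}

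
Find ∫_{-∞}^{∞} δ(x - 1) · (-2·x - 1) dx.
-3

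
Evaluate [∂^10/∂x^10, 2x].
20\frac{d^{9}}{dx^{9}}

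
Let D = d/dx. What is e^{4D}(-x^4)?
- x^{4} - 16 x^{3} - 96 x^{2} - 256 x - 256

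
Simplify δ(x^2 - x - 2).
\frac{\delta(x + 1) + \delta(x - 2)}{3}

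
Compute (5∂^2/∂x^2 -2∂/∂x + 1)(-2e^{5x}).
- 232 e^{5 x}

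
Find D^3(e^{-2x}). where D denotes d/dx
- 8 e^{- 2 x}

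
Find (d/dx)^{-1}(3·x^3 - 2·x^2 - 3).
\frac{3 x^{4}}{4} - \frac{2 x^{3}}{3} - 3 x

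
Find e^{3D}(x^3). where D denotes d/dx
x^{3} + 9 x^{2} + 27 x + 27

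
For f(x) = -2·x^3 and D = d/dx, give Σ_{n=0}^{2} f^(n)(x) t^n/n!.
2 x \left(- 3 t^{2} - 3 t x - x^{2}\right)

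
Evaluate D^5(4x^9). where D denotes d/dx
60480 x^{4}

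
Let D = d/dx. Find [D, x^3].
3 x^{2}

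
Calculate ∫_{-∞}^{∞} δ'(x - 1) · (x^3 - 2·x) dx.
-1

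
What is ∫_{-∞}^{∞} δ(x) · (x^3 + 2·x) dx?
0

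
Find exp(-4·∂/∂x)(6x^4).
6 x^{4} - 96 x^{3} + 576 x^{2} - 1536 x + 1536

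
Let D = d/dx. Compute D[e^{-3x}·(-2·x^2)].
2 x \left(3 x - 2\right) e^{- 3 x}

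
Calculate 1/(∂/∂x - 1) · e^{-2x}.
- \frac{e^{- 2 x}}{3}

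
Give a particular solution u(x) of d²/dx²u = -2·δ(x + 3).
-|x + 3|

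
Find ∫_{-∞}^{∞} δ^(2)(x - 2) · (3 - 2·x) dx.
0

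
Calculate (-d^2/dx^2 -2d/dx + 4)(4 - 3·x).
22 - 12 x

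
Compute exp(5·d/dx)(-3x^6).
- 3 x^{6} - 90 x^{5} - 1125 x^{4} - 7500 x^{3} - 28125 x^{2} - 56250 x - 46875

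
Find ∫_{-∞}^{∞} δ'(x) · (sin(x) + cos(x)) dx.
-1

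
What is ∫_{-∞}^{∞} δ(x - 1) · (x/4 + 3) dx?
\frac{13}{4}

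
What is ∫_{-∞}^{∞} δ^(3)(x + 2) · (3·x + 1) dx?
0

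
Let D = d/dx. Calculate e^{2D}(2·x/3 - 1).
\frac{2 x}{3} + \frac{1}{3}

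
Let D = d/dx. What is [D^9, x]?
9D^{8}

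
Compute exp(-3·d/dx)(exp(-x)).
e^{3 - x}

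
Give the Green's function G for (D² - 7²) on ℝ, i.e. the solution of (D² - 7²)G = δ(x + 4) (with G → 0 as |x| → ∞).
-\frac{e^{-7|x + 4|}}{14}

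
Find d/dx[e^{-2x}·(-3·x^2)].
6 x \left(x - 1\right) e^{- 2 x}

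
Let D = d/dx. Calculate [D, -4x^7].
- 28 x^{6}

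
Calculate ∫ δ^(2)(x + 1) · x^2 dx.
2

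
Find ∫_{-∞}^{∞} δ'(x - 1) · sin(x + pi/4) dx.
- \cos{\left(\frac{\pi}{4} + 1 \right)}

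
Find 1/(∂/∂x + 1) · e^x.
\frac{e^{x}}{2}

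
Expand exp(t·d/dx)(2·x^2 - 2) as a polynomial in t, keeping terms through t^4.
2 t^{2} + 4 t x + 2 x^{2} - 2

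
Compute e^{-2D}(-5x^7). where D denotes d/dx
- 5 x^{7} + 70 x^{6} - 420 x^{5} + 1400 x^{4} - 2800 x^{3} + 3360 x^{2} - 2240 x + 640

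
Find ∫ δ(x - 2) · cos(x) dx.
\cos{\left(2 \right)}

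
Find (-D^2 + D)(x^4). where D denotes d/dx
4 x^{2} \left(x - 3\right)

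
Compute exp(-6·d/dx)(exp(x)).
e^{x - 6}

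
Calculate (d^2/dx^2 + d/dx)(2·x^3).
6 x \left(x + 2\right)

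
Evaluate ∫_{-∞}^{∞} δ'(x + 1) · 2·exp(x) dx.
- \frac{2}{e}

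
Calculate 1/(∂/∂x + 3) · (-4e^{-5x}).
2 e^{- 5 x}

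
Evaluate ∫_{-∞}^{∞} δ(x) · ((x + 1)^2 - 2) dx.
-1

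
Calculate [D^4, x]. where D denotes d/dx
4D^{3}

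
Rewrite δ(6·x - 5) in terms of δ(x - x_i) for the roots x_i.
\frac{\delta(x - 5/6)}{6}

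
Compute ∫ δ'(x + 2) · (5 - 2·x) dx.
2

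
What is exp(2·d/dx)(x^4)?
x^{4} + 8 x^{3} + 24 x^{2} + 32 x + 16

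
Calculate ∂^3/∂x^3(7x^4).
168 x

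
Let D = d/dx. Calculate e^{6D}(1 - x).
- x - 5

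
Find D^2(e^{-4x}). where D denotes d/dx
16 e^{- 4 x}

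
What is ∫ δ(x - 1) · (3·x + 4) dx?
7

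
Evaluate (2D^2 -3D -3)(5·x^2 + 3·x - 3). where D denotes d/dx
- 15 x^{2} - 39 x + 20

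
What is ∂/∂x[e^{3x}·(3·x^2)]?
3 x \left(3 x + 2\right) e^{3 x}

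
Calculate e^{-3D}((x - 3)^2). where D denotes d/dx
x^{2} - 12 x + 36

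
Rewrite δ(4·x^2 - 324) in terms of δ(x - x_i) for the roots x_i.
\frac{\delta(x - 9) + \delta(x + 9)}{72}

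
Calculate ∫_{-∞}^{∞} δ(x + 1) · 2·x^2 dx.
2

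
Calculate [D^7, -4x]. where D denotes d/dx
-28D^{6}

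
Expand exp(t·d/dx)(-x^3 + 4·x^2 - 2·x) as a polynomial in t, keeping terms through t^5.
- t^{3} - t^{2} \left(3 x - 4\right) - t \left(3 x^{2} - 8 x + 2\right) - x^{3} + 4 x^{2} - 2 x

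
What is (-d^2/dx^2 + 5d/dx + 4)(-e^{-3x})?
20 e^{- 3 x}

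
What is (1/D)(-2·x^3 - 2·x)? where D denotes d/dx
- \frac{x^{4}}{2} - x^{2}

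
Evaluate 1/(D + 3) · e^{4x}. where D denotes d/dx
\frac{e^{4 x}}{7}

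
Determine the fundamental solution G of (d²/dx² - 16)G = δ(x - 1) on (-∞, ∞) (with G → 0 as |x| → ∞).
-\frac{e^{-4|x - 1|}}{8}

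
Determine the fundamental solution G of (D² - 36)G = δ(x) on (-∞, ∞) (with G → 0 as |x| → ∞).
-\frac{e^{-6|x|}}{12}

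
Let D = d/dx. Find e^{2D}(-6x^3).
- 6 x^{3} - 36 x^{2} - 72 x - 48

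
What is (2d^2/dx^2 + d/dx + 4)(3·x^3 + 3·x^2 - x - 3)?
12 x^{3} + 21 x^{2} + 38 x - 1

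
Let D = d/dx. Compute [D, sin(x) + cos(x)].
- \sin{\left(x \right)} + \cos{\left(x \right)}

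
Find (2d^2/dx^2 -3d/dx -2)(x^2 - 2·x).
- 2 x^{2} - 2 x + 10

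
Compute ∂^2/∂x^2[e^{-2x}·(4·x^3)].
8 x \left(2 x^{2} - 6 x + 3\right) e^{- 2 x}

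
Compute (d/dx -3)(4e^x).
- 8 e^{x}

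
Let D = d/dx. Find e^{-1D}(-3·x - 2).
1 - 3 x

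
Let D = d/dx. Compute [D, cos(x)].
- \sin{\left(x \right)}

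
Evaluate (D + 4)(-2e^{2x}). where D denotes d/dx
- 12 e^{2 x}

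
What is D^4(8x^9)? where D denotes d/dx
24192 x^{5}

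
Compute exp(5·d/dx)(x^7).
x^{7} + 35 x^{6} + 525 x^{5} + 4375 x^{4} + 21875 x^{3} + 65625 x^{2} + 109375 x + 78125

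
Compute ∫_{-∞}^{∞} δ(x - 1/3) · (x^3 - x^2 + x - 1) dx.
- \frac{20}{27}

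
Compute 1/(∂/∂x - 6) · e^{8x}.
\frac{e^{8 x}}{2}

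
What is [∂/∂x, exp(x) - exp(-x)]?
2 \cosh{\left(x \right)}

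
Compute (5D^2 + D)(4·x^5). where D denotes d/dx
20 x^{3} \left(x + 20\right)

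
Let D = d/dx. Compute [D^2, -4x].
-8D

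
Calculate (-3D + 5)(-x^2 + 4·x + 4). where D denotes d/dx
- 5 x^{2} + 26 x + 8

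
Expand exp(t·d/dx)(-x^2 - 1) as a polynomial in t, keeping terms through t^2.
- t^{2} - 2 t x - x^{2} - 1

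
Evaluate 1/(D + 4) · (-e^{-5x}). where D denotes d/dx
e^{- 5 x}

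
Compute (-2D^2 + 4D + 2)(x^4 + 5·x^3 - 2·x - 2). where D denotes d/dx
2 x^{4} + 26 x^{3} + 36 x^{2} - 64 x - 12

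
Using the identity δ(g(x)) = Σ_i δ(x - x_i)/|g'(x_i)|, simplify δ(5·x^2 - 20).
\frac{\delta(x - 2) + \delta(x + 2)}{20}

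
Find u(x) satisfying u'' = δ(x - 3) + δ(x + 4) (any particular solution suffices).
\frac{|x - 3|}{2} + \frac{|x + 4|}{2}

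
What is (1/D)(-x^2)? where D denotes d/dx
- \frac{x^{3}}{3}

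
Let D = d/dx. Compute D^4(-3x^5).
- 360 x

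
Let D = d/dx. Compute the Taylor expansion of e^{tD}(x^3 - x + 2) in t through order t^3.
t^{3} + 3 t^{2} x + t \left(3 x^{2} - 1\right) + x^{3} - x + 2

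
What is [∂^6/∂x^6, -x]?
-6\frac{d^{5}}{dx^{5}}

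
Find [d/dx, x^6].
6 x^{5}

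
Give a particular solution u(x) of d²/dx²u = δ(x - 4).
\frac{|x - 4|}{2}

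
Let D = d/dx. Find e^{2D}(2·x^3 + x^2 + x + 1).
2 x^{3} + 13 x^{2} + 29 x + 23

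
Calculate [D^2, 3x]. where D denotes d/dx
6D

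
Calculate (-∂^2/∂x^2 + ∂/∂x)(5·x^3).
15 x \left(x - 2\right)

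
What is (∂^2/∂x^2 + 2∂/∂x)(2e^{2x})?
16 e^{2 x}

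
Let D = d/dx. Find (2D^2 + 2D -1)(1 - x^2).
x^{2} - 4 x - 5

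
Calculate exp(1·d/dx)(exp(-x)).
e^{- x - 1}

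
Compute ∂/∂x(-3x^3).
- 9 x^{2}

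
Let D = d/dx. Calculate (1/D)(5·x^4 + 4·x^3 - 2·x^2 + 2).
x^{5} + x^{4} - \frac{2 x^{3}}{3} + 2 x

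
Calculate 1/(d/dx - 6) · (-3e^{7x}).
- 3 e^{7 x}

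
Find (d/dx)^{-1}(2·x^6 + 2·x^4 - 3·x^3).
\frac{2 x^{7}}{7} + \frac{2 x^{5}}{5} - \frac{3 x^{4}}{4}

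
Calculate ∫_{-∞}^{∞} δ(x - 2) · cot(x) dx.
\cot{\left(2 \right)}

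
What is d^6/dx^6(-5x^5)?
0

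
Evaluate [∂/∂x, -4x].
-4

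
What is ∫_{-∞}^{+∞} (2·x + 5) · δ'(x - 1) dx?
-2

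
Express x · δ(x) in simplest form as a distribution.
0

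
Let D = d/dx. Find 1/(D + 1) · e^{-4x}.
- \frac{e^{- 4 x}}{3}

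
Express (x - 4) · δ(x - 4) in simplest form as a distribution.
0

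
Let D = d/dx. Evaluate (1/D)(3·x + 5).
\frac{3 x^{2}}{2} + 5 x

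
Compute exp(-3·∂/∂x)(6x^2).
6 x^{2} - 36 x + 54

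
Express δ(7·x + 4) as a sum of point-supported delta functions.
\frac{\delta(x + 4/7)}{7}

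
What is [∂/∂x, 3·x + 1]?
3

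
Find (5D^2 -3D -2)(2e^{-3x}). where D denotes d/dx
104 e^{- 3 x}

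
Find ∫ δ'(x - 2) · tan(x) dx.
- \frac{1}{\cos^{2}{\left(2 \right)}}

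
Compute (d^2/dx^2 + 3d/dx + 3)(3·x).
9 x + 9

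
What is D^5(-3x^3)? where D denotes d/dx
0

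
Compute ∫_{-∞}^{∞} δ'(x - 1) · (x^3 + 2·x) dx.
-5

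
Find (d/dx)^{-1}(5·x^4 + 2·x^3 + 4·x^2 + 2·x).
x^{5} + \frac{x^{4}}{2} + \frac{4 x^{3}}{3} + x^{2}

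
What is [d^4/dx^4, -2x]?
-8\frac{d^{3}}{dx^{3}}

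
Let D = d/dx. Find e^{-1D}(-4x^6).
- 4 x^{6} + 24 x^{5} - 60 x^{4} + 80 x^{3} - 60 x^{2} + 24 x - 4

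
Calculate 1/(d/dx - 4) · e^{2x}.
- \frac{e^{2 x}}{2}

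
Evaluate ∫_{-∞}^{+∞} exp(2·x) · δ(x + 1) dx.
e^{-2}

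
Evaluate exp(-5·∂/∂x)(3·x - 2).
3 x - 17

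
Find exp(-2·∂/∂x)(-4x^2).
- 4 x^{2} + 16 x - 16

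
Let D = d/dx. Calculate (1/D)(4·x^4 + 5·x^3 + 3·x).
\frac{4 x^{5}}{5} + \frac{5 x^{4}}{4} + \frac{3 x^{2}}{2}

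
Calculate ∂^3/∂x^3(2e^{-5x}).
- 250 e^{- 5 x}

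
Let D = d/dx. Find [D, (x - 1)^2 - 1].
2 x - 2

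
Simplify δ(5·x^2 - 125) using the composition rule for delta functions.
\frac{\delta(x - 5) + \delta(x + 5)}{50}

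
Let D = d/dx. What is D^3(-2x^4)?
- 48 x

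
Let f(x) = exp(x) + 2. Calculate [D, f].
e^{x}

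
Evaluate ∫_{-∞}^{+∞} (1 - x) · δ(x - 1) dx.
0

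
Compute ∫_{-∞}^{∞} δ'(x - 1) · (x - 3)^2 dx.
4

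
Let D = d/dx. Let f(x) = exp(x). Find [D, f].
e^{x}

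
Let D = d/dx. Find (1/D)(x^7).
\frac{x^{8}}{8}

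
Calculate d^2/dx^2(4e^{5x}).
100 e^{5 x}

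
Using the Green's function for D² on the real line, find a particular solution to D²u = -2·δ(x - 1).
-|x - 1|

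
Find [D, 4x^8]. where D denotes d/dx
32 x^{7}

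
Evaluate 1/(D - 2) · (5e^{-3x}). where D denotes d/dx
- e^{- 3 x}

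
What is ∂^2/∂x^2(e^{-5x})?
25 e^{- 5 x}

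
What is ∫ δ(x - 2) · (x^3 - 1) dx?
7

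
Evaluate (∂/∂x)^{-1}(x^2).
\frac{x^{3}}{3}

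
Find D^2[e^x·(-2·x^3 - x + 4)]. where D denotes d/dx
\left(- 2 x^{3} - 12 x^{2} - 13 x + 2\right) e^{x}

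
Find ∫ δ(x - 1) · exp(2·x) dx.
e^{2}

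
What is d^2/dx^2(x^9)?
72 x^{7}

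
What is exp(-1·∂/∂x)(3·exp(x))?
3 e^{x - 1}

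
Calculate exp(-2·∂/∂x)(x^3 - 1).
x^{3} - 6 x^{2} + 12 x - 9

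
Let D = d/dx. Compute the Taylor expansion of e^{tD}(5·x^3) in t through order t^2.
5 x \left(3 t^{2} + 3 t x + x^{2}\right)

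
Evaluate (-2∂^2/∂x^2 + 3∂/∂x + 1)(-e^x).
- 2 e^{x}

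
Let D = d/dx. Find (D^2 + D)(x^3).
3 x \left(x + 2\right)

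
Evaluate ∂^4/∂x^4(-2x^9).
- 6048 x^{5}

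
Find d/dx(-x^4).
- 4 x^{3}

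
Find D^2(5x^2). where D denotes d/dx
10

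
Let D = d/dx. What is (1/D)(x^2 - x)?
\frac{x^{3}}{3} - \frac{x^{2}}{2}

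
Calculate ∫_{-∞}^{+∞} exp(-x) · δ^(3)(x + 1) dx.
e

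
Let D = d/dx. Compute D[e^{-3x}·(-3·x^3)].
9 x^{2} \left(x - 1\right) e^{- 3 x}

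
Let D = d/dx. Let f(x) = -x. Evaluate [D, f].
-1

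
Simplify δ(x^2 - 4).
\frac{\delta(x - 2) + \delta(x + 2)}{4}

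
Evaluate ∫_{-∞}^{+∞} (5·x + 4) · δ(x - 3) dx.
19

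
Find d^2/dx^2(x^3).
6 x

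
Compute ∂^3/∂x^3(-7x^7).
- 1470 x^{4}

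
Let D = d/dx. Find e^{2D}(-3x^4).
- 3 x^{4} - 24 x^{3} - 72 x^{2} - 96 x - 48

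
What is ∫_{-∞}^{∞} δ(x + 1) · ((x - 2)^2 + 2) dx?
11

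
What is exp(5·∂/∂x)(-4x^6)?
- 4 x^{6} - 120 x^{5} - 1500 x^{4} - 10000 x^{3} - 37500 x^{2} - 75000 x - 62500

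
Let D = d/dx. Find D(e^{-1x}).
- e^{- x}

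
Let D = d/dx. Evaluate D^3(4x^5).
240 x^{2}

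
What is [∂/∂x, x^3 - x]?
3 x^{2} - 1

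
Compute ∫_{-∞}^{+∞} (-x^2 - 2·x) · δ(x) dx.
0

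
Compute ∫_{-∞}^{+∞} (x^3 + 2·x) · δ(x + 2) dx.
-12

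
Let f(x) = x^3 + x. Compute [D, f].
3 x^{2} + 1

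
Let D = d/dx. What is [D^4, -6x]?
-24D^{3}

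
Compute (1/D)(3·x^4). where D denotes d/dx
\frac{3 x^{5}}{5}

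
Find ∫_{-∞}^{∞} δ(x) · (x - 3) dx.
-3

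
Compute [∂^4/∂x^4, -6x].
-24\frac{d^{3}}{dx^{3}}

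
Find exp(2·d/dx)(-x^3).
- x^{3} - 6 x^{2} - 12 x - 8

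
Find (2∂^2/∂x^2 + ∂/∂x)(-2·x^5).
10 x^{3} \left(- x - 8\right)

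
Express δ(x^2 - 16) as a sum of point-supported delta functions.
\frac{\delta(x - 4) + \delta(x + 4)}{8}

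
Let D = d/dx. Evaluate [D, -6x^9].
- 54 x^{8}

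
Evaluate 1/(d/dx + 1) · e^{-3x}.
- \frac{e^{- 3 x}}{2}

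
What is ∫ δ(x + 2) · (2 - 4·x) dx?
10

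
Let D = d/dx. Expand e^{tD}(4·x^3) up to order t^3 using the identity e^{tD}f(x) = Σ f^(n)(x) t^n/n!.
4 t^{3} + 12 t^{2} x + 12 t x^{2} + 4 x^{3}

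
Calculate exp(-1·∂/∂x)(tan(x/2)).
\tan{\left(\frac{x}{2} - \frac{1}{2} \right)}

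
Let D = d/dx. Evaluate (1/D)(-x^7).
- \frac{x^{8}}{8}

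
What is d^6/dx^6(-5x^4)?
0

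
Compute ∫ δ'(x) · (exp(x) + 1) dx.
-1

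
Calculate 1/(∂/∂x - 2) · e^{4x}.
\frac{e^{4 x}}{2}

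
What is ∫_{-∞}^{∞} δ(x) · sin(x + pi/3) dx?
\frac{\sqrt{3}}{2}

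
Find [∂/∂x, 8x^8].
64 x^{7}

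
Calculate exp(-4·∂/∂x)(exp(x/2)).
e^{\frac{x}{2} - 2}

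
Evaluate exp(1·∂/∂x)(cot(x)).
\cot{\left(x + 1 \right)}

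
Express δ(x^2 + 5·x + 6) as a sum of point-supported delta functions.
\frac{\delta(x + 2) + \delta(x + 3)}{1}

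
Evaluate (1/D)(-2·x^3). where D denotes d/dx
- \frac{x^{4}}{2}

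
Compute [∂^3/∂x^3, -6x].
-18\frac{d^{2}}{dx^{2}}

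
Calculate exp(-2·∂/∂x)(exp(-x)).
e^{2 - x}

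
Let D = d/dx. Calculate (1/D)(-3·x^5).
- \frac{x^{6}}{2}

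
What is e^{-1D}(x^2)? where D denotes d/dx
x^{2} - 2 x + 1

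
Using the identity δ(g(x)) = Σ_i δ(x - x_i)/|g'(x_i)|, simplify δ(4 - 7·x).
\frac{\delta(x - 4/7)}{7}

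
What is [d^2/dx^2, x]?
2\frac{d}{dx}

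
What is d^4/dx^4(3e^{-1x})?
3 e^{- x}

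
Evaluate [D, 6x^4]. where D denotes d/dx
24 x^{3}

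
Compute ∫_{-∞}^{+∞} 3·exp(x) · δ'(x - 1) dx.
- 3 e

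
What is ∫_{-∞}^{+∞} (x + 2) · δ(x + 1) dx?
1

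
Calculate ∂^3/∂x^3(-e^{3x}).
- 27 e^{3 x}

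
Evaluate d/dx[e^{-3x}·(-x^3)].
3 x^{2} \left(x - 1\right) e^{- 3 x}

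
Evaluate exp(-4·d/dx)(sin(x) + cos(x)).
\sqrt{2} \cos{\left(- x + \frac{\pi}{4} + 4 \right)}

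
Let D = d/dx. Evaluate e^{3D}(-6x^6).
- 6 x^{6} - 108 x^{5} - 810 x^{4} - 3240 x^{3} - 7290 x^{2} - 8748 x - 4374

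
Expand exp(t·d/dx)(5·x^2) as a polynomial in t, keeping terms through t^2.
5 t^{2} + 10 t x + 5 x^{2}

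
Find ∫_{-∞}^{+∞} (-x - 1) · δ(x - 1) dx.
-2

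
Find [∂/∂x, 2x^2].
4 x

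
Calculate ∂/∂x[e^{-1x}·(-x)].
\left(x - 1\right) e^{- x}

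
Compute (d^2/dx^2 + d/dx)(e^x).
2 e^{x}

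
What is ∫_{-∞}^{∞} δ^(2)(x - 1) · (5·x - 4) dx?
0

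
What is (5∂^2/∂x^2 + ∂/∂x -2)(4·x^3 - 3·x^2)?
- 8 x^{3} + 18 x^{2} + 114 x - 30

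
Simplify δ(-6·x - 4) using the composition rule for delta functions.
\frac{\delta(x + 2/3)}{6}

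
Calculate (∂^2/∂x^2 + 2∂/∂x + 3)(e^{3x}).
18 e^{3 x}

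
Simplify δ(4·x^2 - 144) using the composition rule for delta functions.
\frac{\delta(x - 6) + \delta(x + 6)}{48}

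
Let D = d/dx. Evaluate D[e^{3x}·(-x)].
\left(- 3 x - 1\right) e^{3 x}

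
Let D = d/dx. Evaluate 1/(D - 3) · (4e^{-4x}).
- \frac{4 e^{- 4 x}}{7}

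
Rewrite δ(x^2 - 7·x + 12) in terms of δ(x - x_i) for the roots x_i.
\frac{\delta(x - 3) + \delta(x - 4)}{1}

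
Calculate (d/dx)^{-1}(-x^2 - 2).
- \frac{x^{3}}{3} - 2 x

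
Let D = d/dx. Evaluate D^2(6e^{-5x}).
150 e^{- 5 x}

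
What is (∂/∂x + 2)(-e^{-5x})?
3 e^{- 5 x}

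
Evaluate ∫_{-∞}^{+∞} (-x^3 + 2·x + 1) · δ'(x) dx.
-2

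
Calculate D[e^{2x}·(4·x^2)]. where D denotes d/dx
8 x \left(x + 1\right) e^{2 x}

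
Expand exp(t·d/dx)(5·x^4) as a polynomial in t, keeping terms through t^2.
5 x^{2} \left(6 t^{2} + 4 t x + x^{2}\right)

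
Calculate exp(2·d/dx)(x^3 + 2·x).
x^{3} + 6 x^{2} + 14 x + 12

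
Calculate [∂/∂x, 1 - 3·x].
-3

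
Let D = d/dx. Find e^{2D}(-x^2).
- x^{2} - 4 x - 4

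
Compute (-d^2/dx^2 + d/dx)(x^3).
3 x \left(x - 2\right)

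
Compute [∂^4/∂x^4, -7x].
-28\frac{d^{3}}{dx^{3}}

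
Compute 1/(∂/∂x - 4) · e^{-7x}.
- \frac{e^{- 7 x}}{11}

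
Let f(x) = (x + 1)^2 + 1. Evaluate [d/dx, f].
2 x + 2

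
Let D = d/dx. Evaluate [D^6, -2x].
-12D^{5}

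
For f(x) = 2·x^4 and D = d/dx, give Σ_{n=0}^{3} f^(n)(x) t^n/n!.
2 x \left(4 t^{3} + 6 t^{2} x + 4 t x^{2} + x^{3}\right)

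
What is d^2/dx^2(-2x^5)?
- 40 x^{3}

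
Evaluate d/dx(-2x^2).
- 4 x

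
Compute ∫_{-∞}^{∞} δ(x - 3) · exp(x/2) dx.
e^{\frac{3}{2}}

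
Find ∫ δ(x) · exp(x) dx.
1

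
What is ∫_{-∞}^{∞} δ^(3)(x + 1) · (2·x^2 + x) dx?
0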